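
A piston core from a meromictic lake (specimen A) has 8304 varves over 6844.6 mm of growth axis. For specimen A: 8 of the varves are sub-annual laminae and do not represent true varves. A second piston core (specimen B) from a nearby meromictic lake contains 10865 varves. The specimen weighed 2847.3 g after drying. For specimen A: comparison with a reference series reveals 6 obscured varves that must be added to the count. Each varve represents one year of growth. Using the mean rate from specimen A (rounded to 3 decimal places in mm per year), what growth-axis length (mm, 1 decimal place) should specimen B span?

Specimen A: after corrections the count is 8304 − 8 + 6 = 8302 varves.
A: 6844.6 mm over 8302 years gives 6844.6 / 8302 ≈ 0.824 mm per year.
Length of B = 0.824 × 10865 = 8952.8 mm.

8952.8 mm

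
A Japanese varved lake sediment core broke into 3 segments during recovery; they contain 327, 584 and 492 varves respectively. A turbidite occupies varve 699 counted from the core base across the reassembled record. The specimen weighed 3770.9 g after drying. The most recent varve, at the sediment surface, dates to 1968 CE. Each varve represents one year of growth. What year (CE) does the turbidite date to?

1264 CE

Total varves = 327 + 584 + 492 = 1403.
1403 − 699 = 704 varves lie beyond the turbidite toward the sediment surface.
1968 − 704 = 1264 CE.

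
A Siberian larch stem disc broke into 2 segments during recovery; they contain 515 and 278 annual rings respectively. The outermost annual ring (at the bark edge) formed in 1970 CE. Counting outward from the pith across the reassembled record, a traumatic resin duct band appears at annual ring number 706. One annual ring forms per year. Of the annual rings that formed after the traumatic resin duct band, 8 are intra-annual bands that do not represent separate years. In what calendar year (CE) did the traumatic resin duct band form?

1891 CE

Total annual rings = 515 + 278 = 793.
The traumatic resin duct band sits at annual ring 706 from the pith, so 793 − 706 = 87 annual rings formed after it.
87 − 8 false = 79 true annual rings after the traumatic resin duct band.
The annual ring at the bark edge is 1970 CE, so the traumatic resin duct band dates to 1970 − 79 = 1891 CE.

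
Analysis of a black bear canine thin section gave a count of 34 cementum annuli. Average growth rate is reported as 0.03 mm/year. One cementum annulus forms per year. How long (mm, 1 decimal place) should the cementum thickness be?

The record spans 34 years at 0.03 mm per year.
Length ≈ 0.03 × 34 = 1.0 mm.

1.0 mm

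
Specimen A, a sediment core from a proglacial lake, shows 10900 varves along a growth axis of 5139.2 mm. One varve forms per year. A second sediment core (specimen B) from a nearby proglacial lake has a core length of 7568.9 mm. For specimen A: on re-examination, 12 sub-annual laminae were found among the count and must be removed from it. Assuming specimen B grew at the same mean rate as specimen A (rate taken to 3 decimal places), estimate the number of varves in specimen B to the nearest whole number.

16036 varves

Specimen A: adjusted count: 10900 − 12 = 10888 varves.
A: Extension rate ≈ 5139.2 / 10888 = 0.472 mm/yr.
For B, 7568.9 / 0.472 = 16035.81 years ≈ 16036 varves.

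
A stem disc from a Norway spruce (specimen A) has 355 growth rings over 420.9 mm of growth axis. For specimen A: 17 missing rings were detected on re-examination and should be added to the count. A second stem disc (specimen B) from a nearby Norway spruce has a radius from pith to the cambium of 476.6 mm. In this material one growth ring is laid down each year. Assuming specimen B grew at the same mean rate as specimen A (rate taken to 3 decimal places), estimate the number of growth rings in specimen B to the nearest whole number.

421 growth rings

Specimen A: adjusted count: 355 + 17 = 372 growth rings.
A: 420.9 mm over 372 years gives 420.9 / 372 ≈ 1.131 mm per year.
B spans 476.6 / 1.131 = 421.40 years ≈ 421 growth rings.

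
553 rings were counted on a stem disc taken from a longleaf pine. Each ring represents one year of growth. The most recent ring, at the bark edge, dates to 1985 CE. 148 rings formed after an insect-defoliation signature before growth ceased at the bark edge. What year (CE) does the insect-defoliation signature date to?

There are 148 rings younger than the insect-defoliation signature.
The ring at the bark edge is 1985 CE, so the insect-defoliation signature dates to 1985 − 148 = 1837 CE.

1837 CE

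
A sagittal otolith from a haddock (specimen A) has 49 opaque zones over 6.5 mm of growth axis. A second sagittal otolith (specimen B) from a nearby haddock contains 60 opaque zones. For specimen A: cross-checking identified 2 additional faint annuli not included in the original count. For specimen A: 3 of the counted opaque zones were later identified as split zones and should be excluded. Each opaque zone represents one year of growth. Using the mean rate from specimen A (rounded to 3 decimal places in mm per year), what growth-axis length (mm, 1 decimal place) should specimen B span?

Specimen A: after corrections the count is 49 − 3 + 2 = 48 opaque zones.
A: Mean rate = 6.5 mm / 48 years ≈ 0.135 mm/year.
Length of B = 0.135 × 60 = 8.1 mm.

8.1 mm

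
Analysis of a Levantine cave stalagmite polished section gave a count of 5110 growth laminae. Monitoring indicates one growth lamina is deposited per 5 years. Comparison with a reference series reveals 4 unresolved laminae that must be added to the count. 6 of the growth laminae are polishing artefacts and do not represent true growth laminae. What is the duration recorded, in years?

25540 yr

Correcting the raw count gives 5110 − 6 + 4 = 5108 true growth laminae.
5108 growth laminae at 5 years each span 5108 × 5 = 25540 years.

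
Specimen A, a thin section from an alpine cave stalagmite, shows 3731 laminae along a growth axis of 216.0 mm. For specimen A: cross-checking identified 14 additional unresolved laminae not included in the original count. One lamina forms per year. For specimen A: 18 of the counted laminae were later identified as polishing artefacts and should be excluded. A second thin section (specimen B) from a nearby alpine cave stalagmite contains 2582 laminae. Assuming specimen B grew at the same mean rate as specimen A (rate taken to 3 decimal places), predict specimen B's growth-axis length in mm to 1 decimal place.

Specimen A: adjusted count: 3731 − 18 + 14 = 3727 laminae.
A: Extension rate ≈ 216.0 / 3727 = 0.058 mm/yr.
Length of B = 0.058 × 2582 = 149.8 mm.

149.8 mm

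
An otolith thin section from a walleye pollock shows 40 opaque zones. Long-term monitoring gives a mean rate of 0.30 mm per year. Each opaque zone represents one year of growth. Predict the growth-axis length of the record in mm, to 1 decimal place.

The record spans 40 years at 0.30 mm per year.
40 years at 0.30 mm/year gives 0.30 × 40 = 12.0 mm.

12.0 mm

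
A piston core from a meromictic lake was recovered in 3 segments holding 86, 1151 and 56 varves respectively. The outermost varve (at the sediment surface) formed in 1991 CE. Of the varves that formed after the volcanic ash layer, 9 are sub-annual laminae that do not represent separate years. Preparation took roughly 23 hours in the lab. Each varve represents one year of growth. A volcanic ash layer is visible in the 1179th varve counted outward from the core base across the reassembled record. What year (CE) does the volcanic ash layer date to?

1886 CE

Total varves = 86 + 1151 + 56 = 1293.
The volcanic ash layer sits at varve 1179 from the core base, so 1293 − 1179 = 114 varves formed after it.
Excluding 9 false varves: 114 − 9 = 105.
1991 − 105 = 1886 CE.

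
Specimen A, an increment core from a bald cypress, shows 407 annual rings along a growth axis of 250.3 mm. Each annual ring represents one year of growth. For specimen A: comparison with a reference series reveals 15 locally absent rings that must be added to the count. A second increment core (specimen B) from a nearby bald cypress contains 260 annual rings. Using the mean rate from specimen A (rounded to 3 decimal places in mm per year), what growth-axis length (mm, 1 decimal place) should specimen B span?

Specimen A: adjusted count: 407 + 15 = 422 annual rings.
A: Extension rate ≈ 250.3 / 422 = 0.593 mm/year.
Length of B = 0.593 × 260 = 154.2 mm.

154.2 mm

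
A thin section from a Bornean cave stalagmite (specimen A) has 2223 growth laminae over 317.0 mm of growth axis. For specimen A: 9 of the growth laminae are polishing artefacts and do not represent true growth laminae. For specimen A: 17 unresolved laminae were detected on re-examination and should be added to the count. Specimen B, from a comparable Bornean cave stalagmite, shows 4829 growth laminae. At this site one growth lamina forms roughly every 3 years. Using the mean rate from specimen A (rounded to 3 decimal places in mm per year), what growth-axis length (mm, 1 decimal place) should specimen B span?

Specimen A: true growth lamina count = 2223 − 9 + 17 = 2231.
Specimen A: at 3 years per growth lamina, 2231 × 3 = 6693 years.
A: 317.0 mm over 6693 years gives 317.0 / 6693 ≈ 0.047 mm/yr.
Specimen B: 4829 growth laminae at 3 years each span 4829 × 3 = 14487 years. B's length ≈ 0.047 × 14487 = 680.9 mm.

680.9 mm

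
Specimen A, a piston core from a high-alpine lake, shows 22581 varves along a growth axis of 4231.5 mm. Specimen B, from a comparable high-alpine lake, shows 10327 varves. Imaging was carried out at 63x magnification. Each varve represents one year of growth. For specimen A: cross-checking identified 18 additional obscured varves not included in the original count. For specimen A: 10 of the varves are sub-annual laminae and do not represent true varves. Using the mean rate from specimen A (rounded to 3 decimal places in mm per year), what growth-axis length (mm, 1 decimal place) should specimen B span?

1931.1 mm

Specimen A: correcting the raw count gives 22581 − 10 + 18 = 22589 true varves.
A: Mean rate = 4231.5 mm / 22589 years ≈ 0.187 mm per year.
Length of B = 0.187 × 10327 = 1931.1 mm.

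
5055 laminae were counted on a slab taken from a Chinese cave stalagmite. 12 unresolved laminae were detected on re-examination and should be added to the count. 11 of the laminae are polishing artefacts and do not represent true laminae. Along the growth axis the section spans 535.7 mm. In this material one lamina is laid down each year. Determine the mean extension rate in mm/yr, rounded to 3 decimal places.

Correcting the raw count gives 5055 − 11 + 12 = 5056 true laminae.
Extension rate ≈ 535.7 / 5056 = 0.106 mm/yr.

0.106 mm/yr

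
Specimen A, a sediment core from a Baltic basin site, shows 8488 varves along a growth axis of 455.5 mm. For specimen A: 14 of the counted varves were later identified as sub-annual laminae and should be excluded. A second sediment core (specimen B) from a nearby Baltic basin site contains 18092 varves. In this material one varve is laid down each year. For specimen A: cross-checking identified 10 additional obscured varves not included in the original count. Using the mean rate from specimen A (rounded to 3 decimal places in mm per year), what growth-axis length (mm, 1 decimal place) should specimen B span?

Specimen A: true varve count = 8488 − 14 + 10 = 8484.
A: Mean rate = 455.5 mm / 8484 years ≈ 0.054 mm/year.
B's length ≈ 0.054 × 18092 = 977.0 mm.

977.0 mm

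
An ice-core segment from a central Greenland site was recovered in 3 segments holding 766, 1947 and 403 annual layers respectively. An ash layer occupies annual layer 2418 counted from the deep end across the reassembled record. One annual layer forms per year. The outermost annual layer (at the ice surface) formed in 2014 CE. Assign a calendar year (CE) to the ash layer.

Total annual layers = 766 + 1947 + 403 = 3116.
3116 − 2418 = 698 annual layers lie beyond the ash layer toward the ice surface.
The annual layer at the ice surface is 2014 CE, so the ash layer dates to 2014 − 698 = 1316 CE.

1316 CE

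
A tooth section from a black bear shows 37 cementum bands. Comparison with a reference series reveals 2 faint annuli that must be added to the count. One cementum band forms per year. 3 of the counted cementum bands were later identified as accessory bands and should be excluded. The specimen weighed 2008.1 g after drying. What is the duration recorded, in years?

36 years

Correcting the raw count gives 37 − 3 + 2 = 36 true cementum bands.
One cementum band per year makes the duration 36 years.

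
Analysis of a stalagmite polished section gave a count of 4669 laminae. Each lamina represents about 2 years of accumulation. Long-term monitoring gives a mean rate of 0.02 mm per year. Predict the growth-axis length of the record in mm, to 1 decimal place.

Multiplying by 2 years per lamina: 4669 × 2 = 9338 years.
Predicted length = 0.02 mm/year × 9338 years = 186.8 mm.

186.8 mm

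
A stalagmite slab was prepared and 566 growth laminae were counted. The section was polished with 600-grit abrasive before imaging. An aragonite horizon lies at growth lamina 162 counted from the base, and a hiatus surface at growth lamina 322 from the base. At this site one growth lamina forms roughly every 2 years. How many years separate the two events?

322 − 162 = 160 growth laminae lie between the two events.
160 growth laminae at 2 years each span 160 × 2 = 320 years.

320 yr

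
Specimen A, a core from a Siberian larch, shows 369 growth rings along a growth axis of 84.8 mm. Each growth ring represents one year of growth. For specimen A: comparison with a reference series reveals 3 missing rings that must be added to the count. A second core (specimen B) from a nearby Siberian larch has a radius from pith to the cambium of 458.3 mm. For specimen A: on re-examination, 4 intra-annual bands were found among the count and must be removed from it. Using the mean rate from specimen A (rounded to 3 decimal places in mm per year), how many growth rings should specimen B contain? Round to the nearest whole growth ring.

Specimen A: adjusted count: 369 − 4 + 3 = 368 growth rings.
A: Mean rate = 84.8 mm / 368 years ≈ 0.230 mm/year.
Specimen B: 458.3 mm / 0.230 mm per year = 1992.61 years ≈ 1993 growth rings.

1993 growth rings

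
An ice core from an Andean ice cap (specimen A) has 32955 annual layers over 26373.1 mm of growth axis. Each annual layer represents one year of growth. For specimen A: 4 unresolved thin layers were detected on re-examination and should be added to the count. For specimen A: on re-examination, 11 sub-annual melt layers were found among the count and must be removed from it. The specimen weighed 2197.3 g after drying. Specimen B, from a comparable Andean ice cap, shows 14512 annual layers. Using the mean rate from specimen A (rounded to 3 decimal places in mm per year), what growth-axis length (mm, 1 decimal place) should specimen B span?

11609.6 mm

Specimen A: after corrections the count is 32955 − 11 + 4 = 32948 annual layers.
A: Mean rate = 26373.1 mm / 32948 years ≈ 0.800 mm per year.
Length of B = 0.800 × 14512 = 11609.6 mm.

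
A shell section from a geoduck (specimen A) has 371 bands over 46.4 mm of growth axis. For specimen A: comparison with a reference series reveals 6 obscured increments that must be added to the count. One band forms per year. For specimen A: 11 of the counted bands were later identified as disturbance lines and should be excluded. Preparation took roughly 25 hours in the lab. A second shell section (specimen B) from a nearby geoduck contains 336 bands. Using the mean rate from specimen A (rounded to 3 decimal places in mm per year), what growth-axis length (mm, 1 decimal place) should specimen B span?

42.7 mm

Specimen A: correcting the raw count gives 371 − 11 + 6 = 366 true bands.
A: Mean rate = 46.4 mm / 366 years ≈ 0.127 mm/year.
B's length ≈ 0.127 × 336 = 42.7 mm.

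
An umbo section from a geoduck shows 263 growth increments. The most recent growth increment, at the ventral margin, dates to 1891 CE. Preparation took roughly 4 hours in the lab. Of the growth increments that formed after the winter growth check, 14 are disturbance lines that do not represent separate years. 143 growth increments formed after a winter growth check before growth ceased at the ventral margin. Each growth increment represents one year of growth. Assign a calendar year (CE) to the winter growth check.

143 growth increments formed after the winter growth check.
Removing the 14 false growth increments leaves 143 − 14 = 129 true growth increments beyond the winter growth check.
The growth increment at the ventral margin is 1891 CE, so the winter growth check dates to 1891 − 129 = 1762 CE.

1762 CE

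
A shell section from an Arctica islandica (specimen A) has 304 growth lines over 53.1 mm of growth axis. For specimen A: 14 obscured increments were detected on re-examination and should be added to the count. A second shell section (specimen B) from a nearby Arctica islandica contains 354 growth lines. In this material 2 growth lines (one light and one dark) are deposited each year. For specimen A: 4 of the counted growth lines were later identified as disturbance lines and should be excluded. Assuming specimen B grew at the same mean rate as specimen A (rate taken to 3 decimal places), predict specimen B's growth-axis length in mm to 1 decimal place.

Specimen A: adjusted count: 304 − 4 + 14 = 314 growth lines.
Specimen A: dividing by 2 growth lines per year: 314 / 2 = 157 years.
A: 53.1 mm over 157 years gives 53.1 / 157 ≈ 0.338 mm per year.
Specimen B: with 2 growth lines per year, 354 / 2 = 177 years. Length of B = 0.338 × 177 = 59.8 mm.

59.8 mm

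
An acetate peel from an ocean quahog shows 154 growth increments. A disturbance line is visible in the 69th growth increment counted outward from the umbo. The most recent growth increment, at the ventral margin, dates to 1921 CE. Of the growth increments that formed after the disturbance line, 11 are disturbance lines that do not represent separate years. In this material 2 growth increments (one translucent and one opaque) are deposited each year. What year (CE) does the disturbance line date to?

154 − 69 = 85 growth increments lie beyond the disturbance line toward the ventral margin.
Removing the 11 false growth increments leaves 85 − 11 = 74 true growth increments beyond the disturbance line.
With 2 growth increments per year, 74 / 2 = 37 years.
1921 − 37 = 1884 CE.

1884 CE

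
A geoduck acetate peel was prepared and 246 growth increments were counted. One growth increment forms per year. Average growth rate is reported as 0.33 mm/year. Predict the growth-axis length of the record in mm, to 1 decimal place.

81.2 mm

The record spans 246 years at 0.33 mm per year.
246 years at 0.33 mm/year gives 0.33 × 246 = 81.2 mm.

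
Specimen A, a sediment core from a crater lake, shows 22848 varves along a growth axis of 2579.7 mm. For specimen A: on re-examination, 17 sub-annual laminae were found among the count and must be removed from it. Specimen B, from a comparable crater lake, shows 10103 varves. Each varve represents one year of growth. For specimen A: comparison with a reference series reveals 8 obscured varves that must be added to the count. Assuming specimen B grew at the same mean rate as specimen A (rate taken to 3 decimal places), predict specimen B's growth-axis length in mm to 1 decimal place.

Specimen A: after corrections the count is 22848 − 17 + 8 = 22839 varves.
A: Mean rate = 2579.7 mm / 22839 years ≈ 0.113 mm per year.
For B, 0.113 mm/year × 10103 years = 1141.6 mm.

1141.6 mm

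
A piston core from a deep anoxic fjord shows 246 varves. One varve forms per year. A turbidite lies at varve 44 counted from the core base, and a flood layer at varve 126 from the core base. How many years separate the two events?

126 − 44 = 82 varves lie between the two events.
At one varve per year, 82 years elapsed between them.

82 yr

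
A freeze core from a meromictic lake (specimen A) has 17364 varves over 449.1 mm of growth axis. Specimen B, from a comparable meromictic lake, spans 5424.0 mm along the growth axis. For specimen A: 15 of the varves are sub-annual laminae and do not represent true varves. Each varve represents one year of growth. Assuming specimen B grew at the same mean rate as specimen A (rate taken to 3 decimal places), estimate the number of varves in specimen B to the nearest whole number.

208615 varves

Specimen A: after corrections the count is 17364 − 15 = 17349 varves.
A: Extension rate ≈ 449.1 / 17349 = 0.026 mm/year.
B spans 5424.0 / 0.026 = 208615.38 years ≈ 208615 varves.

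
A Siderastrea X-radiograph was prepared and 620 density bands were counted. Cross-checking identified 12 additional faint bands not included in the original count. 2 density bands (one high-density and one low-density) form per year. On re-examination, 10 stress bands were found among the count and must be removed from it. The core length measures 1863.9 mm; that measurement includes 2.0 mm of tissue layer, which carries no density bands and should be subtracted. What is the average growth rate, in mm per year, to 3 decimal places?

True density band count = 620 − 10 + 12 = 622.
With 2 density bands per year, 622 / 2 = 311 years.
The growth record spans 1863.9 − 2.0 = 1861.9 mm.
1861.9 mm over 311 years gives 1861.9 / 311 ≈ 5.987 mm per year.

5.987 mm per year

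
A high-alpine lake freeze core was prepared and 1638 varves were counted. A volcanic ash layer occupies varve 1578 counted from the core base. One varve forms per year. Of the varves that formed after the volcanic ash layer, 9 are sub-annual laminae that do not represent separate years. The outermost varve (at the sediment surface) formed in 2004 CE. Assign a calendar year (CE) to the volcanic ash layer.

1638 − 1578 = 60 varves lie beyond the volcanic ash layer toward the sediment surface.
Removing the 9 false varves leaves 60 − 9 = 51 true varves beyond the volcanic ash layer.
2004 − 51 = 1953 CE.

1953 CE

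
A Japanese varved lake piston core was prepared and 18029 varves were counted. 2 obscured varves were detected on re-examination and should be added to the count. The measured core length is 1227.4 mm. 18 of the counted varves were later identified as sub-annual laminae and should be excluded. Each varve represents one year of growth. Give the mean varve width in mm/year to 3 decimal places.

Adjusted count: 18029 − 18 + 2 = 18013 varves.
Mean rate = 1227.4 mm / 18013 years ≈ 0.068 mm/year.

0.068 mm/year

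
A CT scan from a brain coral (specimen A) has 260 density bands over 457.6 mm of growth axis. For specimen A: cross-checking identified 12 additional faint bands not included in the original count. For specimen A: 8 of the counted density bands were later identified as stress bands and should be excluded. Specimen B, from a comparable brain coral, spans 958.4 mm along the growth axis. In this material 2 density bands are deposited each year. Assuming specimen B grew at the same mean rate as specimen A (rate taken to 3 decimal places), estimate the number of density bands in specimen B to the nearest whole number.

Specimen A: correcting the raw count gives 260 − 8 + 12 = 264 true density bands.
Specimen A: 264 density bands at 2 per year is 264 / 2 = 132 years.
A: Mean rate = 457.6 mm / 132 years ≈ 3.467 mm/yr.
B spans 958.4 / 3.467 = 276.43 years; at 2 density bands per year that is 276.43 × 2 ≈ 553 density bands.

553 density bands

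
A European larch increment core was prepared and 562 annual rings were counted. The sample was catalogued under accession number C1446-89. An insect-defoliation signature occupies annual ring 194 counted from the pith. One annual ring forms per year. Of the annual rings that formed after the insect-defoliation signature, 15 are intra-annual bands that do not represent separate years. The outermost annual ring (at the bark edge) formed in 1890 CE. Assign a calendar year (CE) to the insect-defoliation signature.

562 − 194 = 368 annual rings lie beyond the insect-defoliation signature toward the bark edge.
368 − 15 false = 353 true annual rings after the insect-defoliation signature.
The annual ring at the bark edge is 1890 CE, so the insect-defoliation signature dates to 1890 − 353 = 1537 CE.

1537 CE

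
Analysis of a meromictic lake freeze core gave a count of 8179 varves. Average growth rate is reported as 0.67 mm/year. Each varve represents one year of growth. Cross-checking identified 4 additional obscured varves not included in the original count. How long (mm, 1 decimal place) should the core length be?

5482.6 mm

After corrections the count is 8179 + 4 = 8183 varves.
8183 years at 0.67 mm/year gives 0.67 × 8183 = 5482.6 mm.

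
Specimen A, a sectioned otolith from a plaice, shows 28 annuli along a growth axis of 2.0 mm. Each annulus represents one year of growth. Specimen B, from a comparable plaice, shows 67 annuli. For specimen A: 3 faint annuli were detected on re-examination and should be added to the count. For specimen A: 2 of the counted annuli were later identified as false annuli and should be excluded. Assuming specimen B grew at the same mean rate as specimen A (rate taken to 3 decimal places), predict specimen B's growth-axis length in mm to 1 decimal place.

4.6 mm

Specimen A: true annulus count = 28 − 2 + 3 = 29.
A: Mean rate = 2.0 mm / 29 years ≈ 0.069 mm/yr.
For B, 0.069 mm/year × 67 years = 4.6 mm.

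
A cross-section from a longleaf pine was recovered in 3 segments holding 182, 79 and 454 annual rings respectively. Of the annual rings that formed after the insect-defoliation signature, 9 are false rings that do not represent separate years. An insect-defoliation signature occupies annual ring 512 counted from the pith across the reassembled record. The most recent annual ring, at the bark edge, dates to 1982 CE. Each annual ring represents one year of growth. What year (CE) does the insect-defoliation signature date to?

Total annual rings = 182 + 79 + 454 = 715.
The insect-defoliation signature sits at annual ring 512 from the pith, so 715 − 512 = 203 annual rings formed after it.
203 − 9 false = 194 true annual rings after the insect-defoliation signature.
Counting back 194 years from 1982 CE places the insect-defoliation signature in 1982 − 194 = 1788 CE.

1788 CE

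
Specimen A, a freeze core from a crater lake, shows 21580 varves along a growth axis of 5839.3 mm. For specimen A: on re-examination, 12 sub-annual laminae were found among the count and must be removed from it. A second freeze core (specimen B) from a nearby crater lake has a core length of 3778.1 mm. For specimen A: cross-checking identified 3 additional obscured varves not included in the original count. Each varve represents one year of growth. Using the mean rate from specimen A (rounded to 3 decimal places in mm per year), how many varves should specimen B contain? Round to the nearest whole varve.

Specimen A: adjusted count: 21580 − 12 + 3 = 21571 varves.
A: Mean rate = 5839.3 mm / 21571 years ≈ 0.271 mm per year.
B spans 3778.1 / 0.271 = 13941.33 years ≈ 13941 varves.

13941 varves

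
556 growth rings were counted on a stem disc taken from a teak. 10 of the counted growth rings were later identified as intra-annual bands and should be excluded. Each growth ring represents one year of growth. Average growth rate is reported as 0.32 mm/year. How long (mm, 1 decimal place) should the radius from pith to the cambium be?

174.7 mm

Correcting the raw count gives 556 − 10 = 546 true growth rings.
Length ≈ 0.32 × 546 = 174.7 mm.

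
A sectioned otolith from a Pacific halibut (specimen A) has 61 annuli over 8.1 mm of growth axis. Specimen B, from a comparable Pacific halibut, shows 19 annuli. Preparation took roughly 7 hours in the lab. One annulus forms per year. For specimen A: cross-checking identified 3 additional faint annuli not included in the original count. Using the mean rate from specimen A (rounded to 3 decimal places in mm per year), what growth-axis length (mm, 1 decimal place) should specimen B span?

2.4 mm

Specimen A: adjusted count: 61 + 3 = 64 annuli.
A: 8.1 mm over 64 years gives 8.1 / 64 ≈ 0.127 mm/yr.
For B, 0.127 mm/year × 19 years = 2.4 mm.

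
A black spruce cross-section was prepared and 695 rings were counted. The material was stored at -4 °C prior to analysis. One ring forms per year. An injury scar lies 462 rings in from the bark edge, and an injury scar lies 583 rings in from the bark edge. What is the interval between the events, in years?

121 years

Separation: 583 − 462 = 121 rings.
That is 121 years at one ring per year.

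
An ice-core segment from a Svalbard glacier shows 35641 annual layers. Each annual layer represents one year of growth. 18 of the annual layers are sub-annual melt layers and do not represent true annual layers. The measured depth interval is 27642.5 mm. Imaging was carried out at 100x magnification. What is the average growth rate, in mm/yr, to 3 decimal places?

0.776 mm/yr

After corrections the count is 35641 − 18 = 35623 annual layers.
Mean rate = 27642.5 mm / 35623 years ≈ 0.776 mm/yr.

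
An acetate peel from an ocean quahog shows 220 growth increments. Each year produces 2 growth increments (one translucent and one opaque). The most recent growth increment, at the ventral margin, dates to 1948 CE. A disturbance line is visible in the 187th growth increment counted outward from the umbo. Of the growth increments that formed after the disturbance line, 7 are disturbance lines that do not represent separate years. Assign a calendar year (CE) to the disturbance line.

1935 CE

The disturbance line sits at growth increment 187 from the umbo, so 220 − 187 = 33 growth increments formed after it.
Removing the 7 false growth increments leaves 33 − 7 = 26 true growth increments beyond the disturbance line.
Dividing by 2 growth increments per year: 26 / 2 = 13 years.
Counting back 13 years from 1948 CE places the disturbance line in 1948 − 13 = 1935 CE.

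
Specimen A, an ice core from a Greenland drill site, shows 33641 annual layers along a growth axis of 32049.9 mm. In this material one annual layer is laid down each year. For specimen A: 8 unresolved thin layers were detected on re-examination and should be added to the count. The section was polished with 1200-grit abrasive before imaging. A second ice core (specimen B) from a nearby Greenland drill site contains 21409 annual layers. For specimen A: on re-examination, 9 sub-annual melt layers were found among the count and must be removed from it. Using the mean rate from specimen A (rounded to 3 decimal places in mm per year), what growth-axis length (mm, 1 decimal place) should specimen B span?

20402.8 mm

Specimen A: after corrections the count is 33641 − 9 + 8 = 33640 annual layers.
A: Mean rate = 32049.9 mm / 33640 years ≈ 0.953 mm per year.
Length of B = 0.953 × 21409 = 20402.8 mm.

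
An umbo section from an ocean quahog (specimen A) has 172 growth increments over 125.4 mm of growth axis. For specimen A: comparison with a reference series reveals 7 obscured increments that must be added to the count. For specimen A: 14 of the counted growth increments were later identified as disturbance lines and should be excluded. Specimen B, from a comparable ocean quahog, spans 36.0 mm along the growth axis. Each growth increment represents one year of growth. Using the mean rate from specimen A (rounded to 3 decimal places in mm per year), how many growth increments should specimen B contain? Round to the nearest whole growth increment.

47 growth increments

Specimen A: true growth increment count = 172 − 14 + 7 = 165.
A: 125.4 mm over 165 years gives 125.4 / 165 ≈ 0.760 mm per year.
Specimen B: 36.0 mm / 0.760 mm per year = 47.37 years ≈ 47 growth increments.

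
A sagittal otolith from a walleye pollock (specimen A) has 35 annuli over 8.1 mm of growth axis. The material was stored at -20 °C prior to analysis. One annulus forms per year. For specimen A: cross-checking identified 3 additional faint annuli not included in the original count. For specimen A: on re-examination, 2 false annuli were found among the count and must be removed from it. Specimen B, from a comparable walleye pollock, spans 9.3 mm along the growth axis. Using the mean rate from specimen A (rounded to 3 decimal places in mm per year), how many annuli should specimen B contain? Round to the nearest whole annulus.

Specimen A: after corrections the count is 35 − 2 + 3 = 36 annuli.
A: 8.1 mm over 36 years gives 8.1 / 36 ≈ 0.225 mm/year.
B spans 9.3 / 0.225 = 41.33 years ≈ 41 annuli.

41 annuli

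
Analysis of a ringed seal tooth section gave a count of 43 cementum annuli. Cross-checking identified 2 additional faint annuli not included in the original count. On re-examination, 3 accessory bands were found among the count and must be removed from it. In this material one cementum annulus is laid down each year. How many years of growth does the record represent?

42 years

Correcting the raw count gives 43 − 3 + 2 = 42 true cementum annuli.
At one cementum annulus per year, that is 42 years.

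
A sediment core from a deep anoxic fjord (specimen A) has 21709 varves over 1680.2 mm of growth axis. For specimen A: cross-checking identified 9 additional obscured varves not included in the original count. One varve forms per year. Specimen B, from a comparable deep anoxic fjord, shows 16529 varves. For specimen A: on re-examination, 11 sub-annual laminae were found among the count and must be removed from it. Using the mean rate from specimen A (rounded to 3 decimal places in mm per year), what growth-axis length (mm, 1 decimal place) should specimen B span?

Specimen A: adjusted count: 21709 − 11 + 9 = 21707 varves.
A: Mean rate = 1680.2 mm / 21707 years ≈ 0.077 mm/yr.
Length of B = 0.077 × 16529 = 1272.7 mm.

1272.7 mm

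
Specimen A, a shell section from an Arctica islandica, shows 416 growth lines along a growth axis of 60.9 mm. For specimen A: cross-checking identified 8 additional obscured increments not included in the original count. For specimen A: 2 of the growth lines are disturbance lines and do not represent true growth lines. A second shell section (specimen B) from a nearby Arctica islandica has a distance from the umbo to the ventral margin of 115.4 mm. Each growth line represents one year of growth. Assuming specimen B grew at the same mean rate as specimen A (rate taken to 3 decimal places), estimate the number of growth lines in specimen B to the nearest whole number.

801 growth lines

Specimen A: correcting the raw count gives 416 − 2 + 8 = 422 true growth lines.
A: 60.9 mm over 422 years gives 60.9 / 422 ≈ 0.144 mm per year.
For B, 115.4 / 0.144 = 801.39 years ≈ 801 growth lines.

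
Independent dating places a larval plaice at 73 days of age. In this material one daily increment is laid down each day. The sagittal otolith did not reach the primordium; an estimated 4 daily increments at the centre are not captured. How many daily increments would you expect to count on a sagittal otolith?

69 daily increments

One daily increment per day gives 73 daily increments over 73 days.
Subtracting the 4 daily increments not captured gives 73 − 4 = 69 daily increments in the record.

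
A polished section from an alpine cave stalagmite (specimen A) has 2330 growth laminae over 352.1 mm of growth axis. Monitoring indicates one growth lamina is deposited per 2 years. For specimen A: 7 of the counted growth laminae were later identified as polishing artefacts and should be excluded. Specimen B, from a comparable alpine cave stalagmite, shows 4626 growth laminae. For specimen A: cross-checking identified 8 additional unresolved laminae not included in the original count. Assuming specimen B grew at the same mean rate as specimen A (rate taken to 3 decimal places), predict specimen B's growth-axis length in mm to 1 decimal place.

703.2 mm

Specimen A: correcting the raw count gives 2330 − 7 + 8 = 2331 true growth laminae.
Specimen A: 2331 growth laminae at 2 years each span 2331 × 2 = 4662 years.
A: 352.1 mm over 4662 years gives 352.1 / 4662 ≈ 0.076 mm per year.
Specimen B: 4626 growth laminae at 2 years each span 4626 × 2 = 9252 years. For B, 0.076 mm/year × 9252 years = 703.2 mm.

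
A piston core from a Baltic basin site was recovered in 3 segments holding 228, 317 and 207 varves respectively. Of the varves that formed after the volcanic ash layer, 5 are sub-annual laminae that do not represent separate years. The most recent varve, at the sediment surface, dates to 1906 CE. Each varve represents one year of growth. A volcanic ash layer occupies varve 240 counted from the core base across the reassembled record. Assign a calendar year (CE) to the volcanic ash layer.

Total varves = 228 + 317 + 207 = 752.
752 − 240 = 512 varves lie beyond the volcanic ash layer toward the sediment surface.
512 − 5 false = 507 true varves after the volcanic ash layer.
Counting back 507 years from 1906 CE places the volcanic ash layer in 1906 − 507 = 1399 CE.

1399 CE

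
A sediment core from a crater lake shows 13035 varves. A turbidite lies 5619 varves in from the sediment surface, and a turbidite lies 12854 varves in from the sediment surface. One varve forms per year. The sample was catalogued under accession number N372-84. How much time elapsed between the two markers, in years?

7235 years

Separation: 12854 − 5619 = 7235 varves.
At one varve per year, 7235 years elapsed between them.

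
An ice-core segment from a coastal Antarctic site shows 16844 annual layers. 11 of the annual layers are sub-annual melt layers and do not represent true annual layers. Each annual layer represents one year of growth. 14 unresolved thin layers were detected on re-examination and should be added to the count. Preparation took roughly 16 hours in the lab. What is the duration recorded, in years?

True annual layer count = 16844 − 11 + 14 = 16847.
With a one-to-one annual layer periodicity this is 16847 years.

16847 yr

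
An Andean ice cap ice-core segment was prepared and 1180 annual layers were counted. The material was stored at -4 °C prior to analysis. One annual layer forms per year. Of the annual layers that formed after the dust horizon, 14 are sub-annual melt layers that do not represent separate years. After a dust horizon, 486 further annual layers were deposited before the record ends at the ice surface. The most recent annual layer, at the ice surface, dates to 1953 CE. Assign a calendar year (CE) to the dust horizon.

1481 CE

486 annual layers formed after the dust horizon.
486 − 14 false = 472 true annual layers after the dust horizon.
1953 − 472 = 1481 CE.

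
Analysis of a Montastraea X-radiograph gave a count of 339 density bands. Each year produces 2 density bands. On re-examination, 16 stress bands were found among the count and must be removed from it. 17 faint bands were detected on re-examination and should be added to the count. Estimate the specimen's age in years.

170 yr

Adjusted count: 339 − 16 + 17 = 340 density bands.
Dividing by 2 density bands per year: 340 / 2 = 170 years.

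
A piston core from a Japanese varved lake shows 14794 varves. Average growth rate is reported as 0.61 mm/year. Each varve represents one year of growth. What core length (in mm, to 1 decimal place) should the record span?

9024.3 mm

The record spans 14794 years at 0.61 mm per year.
14794 years at 0.61 mm/year gives 0.61 × 14794 = 9024.3 mm.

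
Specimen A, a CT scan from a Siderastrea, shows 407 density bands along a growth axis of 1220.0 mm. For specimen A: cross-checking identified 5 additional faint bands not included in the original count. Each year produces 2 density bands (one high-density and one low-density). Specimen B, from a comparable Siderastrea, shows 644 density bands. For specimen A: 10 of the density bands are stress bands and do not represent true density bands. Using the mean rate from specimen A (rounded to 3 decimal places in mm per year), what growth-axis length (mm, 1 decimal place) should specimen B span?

1954.5 mm

Specimen A: correcting the raw count gives 407 − 10 + 5 = 402 true density bands.
Specimen A: dividing by 2 density bands per year: 402 / 2 = 201 years.
A: Mean rate = 1220.0 mm / 201 years ≈ 6.070 mm per year.
Specimen B: with 2 density bands per year, 644 / 2 = 322 years. For B, 6.070 mm/year × 322 years = 1954.5 mm.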